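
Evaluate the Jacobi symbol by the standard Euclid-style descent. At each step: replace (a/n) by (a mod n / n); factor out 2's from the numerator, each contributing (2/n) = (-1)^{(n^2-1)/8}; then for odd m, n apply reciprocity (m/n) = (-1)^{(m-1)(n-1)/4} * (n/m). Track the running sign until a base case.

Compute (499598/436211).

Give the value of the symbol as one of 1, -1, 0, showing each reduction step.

(499598/436211): 499598 mod 436211 = 63387, so (499598/436211) = (63387/436211)
flip (63387/436211) -> (436211/63387): both odd, 63387 mod 4 = 3, 436211 mod 4 = 3, so the flip contributes -1; sign now -1
(436211/63387): 436211 mod 63387 = 55889, so (436211/63387) = (55889/63387)
flip (55889/63387) -> (63387/55889): both odd, 55889 mod 4 = 1, 63387 mod 4 = 3, so the flip contributes +1; sign now -1
(63387/55889): 63387 mod 55889 = 7498, so (63387/55889) = (7498/55889)
factor out 2^1: 7498 = 2^1·3749; with 55889 mod 8 = 1, (2/55889) = +1; sign now -1; continue with (3749/55889)
flip (3749/55889) -> (55889/3749): both odd, 3749 mod 4 = 1, 55889 mod 4 = 1, so the flip contributes +1; sign now -1
(55889/3749): 55889 mod 3749 = 3403, so (55889/3749) = (3403/3749)
flip (3403/3749) -> (3749/3403): both odd, 3403 mod 4 = 3, 3749 mod 4 = 1, so the flip contributes +1; sign now -1
(3749/3403): 3749 mod 3403 = 346, so (3749/3403) = (346/3403)
factor out 2^1: 346 = 2^1·173; with 3403 mod 8 = 3, (2/3403) = -1; sign now +1; continue with (173/3403)
flip (173/3403) -> (3403/173): both odd, 173 mod 4 = 1, 3403 mod 4 = 3, so the flip contributes +1; sign now +1
(3403/173): 3403 mod 173 = 116, so (3403/173) = (116/173)
factor out 2^2: 116 = 2^2·29; with 173 mod 8 = 5, (2/173) = -1; sign now +1; continue with (29/173)
flip (29/173) -> (173/29): both odd, 29 mod 4 = 1, 173 mod 4 = 1, so the flip contributes +1; sign now +1
(173/29): 173 mod 29 = 28, so (173/29) = (28/29)
factor out 2^2: 28 = 2^2·7; with 29 mod 8 = 5, (2/29) = -1; sign now +1; continue with (7/29)
flip (7/29) -> (29/7): both odd, 7 mod 4 = 3, 29 mod 4 = 1, so the flip contributes +1; sign now +1
(29/7): 29 mod 7 = 1, so (29/7) = (1/7)
reached (1/7) = 1, so the symbol is +1

1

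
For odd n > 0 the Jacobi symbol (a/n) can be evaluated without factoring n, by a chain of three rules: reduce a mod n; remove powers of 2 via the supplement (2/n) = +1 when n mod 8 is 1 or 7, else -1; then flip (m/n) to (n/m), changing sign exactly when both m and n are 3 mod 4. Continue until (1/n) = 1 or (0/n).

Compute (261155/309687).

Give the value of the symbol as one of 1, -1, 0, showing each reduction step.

reciprocity: (261155/309687) = -1·(309687/261155) since 261155 mod 4 = 3, 309687 mod 4 = 3; sign now -1
(309687/261155) = (48532/261155)   [reduce mod 261155]
48532 = 2^2·12133; (2/261155) = -1 since 261155 mod 8 = 3, so (48532/261155) = (-1)^2·(12133/261155); sign now -1
reciprocity: (12133/261155) = +1·(261155/12133) since 12133 mod 4 = 1, 261155 mod 4 = 3; sign now -1
(261155/12133) = (6362/12133)   [reduce mod 12133]
6362 = 2^1·3181; (2/12133) = -1 since 12133 mod 8 = 5, so (6362/12133) = (-1)^1·(3181/12133); sign now +1
reciprocity: (3181/12133) = +1·(12133/3181) since 3181 mod 4 = 1, 12133 mod 4 = 1; sign now +1
(12133/3181) = (2590/3181)   [reduce mod 3181]
2590 = 2^1·1295; (2/3181) = -1 since 3181 mod 8 = 5, so (2590/3181) = (-1)^1·(1295/3181); sign now -1
reciprocity: (1295/3181) = +1·(3181/1295) since 1295 mod 4 = 3, 3181 mod 4 = 1; sign now -1
(3181/1295) = (591/1295)   [reduce mod 1295]
reciprocity: (591/1295) = -1·(1295/591) since 591 mod 4 = 3, 1295 mod 4 = 3; sign now +1
(1295/591) = (113/591)   [reduce mod 591]
reciprocity: (113/591) = +1·(591/113) since 113 mod 4 = 1, 591 mod 4 = 3; sign now +1
(591/113) = (26/113)   [reduce mod 113]
26 = 2^1·13; (2/113) = +1 since 113 mod 8 = 1, so (26/113) = (+1)^1·(13/113); sign now +1
reciprocity: (13/113) = +1·(113/13) since 13 mod 4 = 1, 113 mod 4 = 1; sign now +1
(113/13) = (9/13)   [reduce mod 13]
reciprocity: (9/13) = +1·(13/9) since 9 mod 4 = 1, 13 mod 4 = 1; sign now +1
(13/9) = (4/9)   [reduce mod 9]
4 = 2^2·1; (2/9) = +1 since 9 mod 8 = 1, so (4/9) = (+1)^2·(1/9); sign now +1
(1/9) = 1; final value = sign = +1

1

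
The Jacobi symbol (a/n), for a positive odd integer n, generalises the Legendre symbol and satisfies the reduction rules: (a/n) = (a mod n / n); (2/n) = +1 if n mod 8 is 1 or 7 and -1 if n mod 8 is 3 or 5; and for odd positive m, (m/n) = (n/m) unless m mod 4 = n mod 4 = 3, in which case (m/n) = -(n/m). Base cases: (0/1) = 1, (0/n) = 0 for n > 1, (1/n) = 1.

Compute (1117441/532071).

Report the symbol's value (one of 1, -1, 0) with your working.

-1

(1117441/532071): 1117441 mod 532071 = 53299, so (1117441/532071) = (53299/532071)
flip (53299/532071) -> (532071/53299): both odd, 53299 mod 4 = 3, 532071 mod 4 = 3, so the flip contributes -1; sign now -1
(532071/53299): 532071 mod 53299 = 52380, so (532071/53299) = (52380/53299)
factor out 2^2: 52380 = 2^2·13095; with 53299 mod 8 = 3, (2/53299) = -1; sign now -1; continue with (13095/53299)
flip (13095/53299) -> (53299/13095): both odd, 13095 mod 4 = 3, 53299 mod 4 = 3, so the flip contributes -1; sign now +1
(53299/13095): 53299 mod 13095 = 919, so (53299/13095) = (919/13095)
flip (919/13095) -> (13095/919): both odd, 919 mod 4 = 3, 13095 mod 4 = 3, so the flip contributes -1; sign now -1
(13095/919): 13095 mod 919 = 229, so (13095/919) = (229/919)
flip (229/919) -> (919/229): both odd, 229 mod 4 = 1, 919 mod 4 = 3, so the flip contributes +1; sign now -1
(919/229): 919 mod 229 = 3, so (919/229) = (3/229)
flip (3/229) -> (229/3): both odd, 3 mod 4 = 3, 229 mod 4 = 1, so the flip contributes +1; sign now -1
(229/3): 229 mod 3 = 1, so (229/3) = (1/3)
reached (1/3) = 1, so the symbol is -1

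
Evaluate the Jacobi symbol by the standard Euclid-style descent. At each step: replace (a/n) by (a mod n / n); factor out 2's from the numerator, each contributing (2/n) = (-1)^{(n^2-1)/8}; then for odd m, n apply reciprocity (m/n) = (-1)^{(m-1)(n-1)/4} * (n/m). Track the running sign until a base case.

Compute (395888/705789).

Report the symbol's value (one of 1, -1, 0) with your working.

1

395888 = 2^4·24743; (2/705789) = -1 since 705789 mod 8 = 5, so (395888/705789) = (-1)^4·(24743/705789); sign now +1
reciprocity: (24743/705789) = +1·(705789/24743) since 24743 mod 4 = 3, 705789 mod 4 = 1; sign now +1
(705789/24743) = (12985/24743)   [reduce mod 24743]
reciprocity: (12985/24743) = +1·(24743/12985) since 12985 mod 4 = 1, 24743 mod 4 = 3; sign now +1
(24743/12985) = (11758/12985)   [reduce mod 12985]
11758 = 2^1·5879; (2/12985) = +1 since 12985 mod 8 = 1, so (11758/12985) = (+1)^1·(5879/12985); sign now +1
reciprocity: (5879/12985) = +1·(12985/5879) since 5879 mod 4 = 3, 12985 mod 4 = 1; sign now +1
(12985/5879) = (1227/5879)   [reduce mod 5879]
reciprocity: (1227/5879) = -1·(5879/1227) since 1227 mod 4 = 3, 5879 mod 4 = 3; sign now -1
(5879/1227) = (971/1227)   [reduce mod 1227]
reciprocity: (971/1227) = -1·(1227/971) since 971 mod 4 = 3, 1227 mod 4 = 3; sign now +1
(1227/971) = (256/971)   [reduce mod 971]
256 = 2^8·1; (2/971) = -1 since 971 mod 8 = 3, so (256/971) = (-1)^8·(1/971); sign now +1
(1/971) = 1; final value = sign = +1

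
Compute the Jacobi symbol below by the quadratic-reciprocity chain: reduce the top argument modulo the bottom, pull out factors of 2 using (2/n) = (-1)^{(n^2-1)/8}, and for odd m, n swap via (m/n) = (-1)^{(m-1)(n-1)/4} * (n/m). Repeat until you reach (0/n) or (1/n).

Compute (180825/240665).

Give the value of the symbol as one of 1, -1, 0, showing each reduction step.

flip (180825/240665) -> (240665/180825): both odd, 180825 mod 4 = 1, 240665 mod 4 = 1, so the flip contributes +1; sign now +1
(240665/180825): 240665 mod 180825 = 59840, so (240665/180825) = (59840/180825)
factor out 2^6: 59840 = 2^6·935; with 180825 mod 8 = 1, (2/180825) = +1; sign now +1; continue with (935/180825)
flip (935/180825) -> (180825/935): both odd, 935 mod 4 = 3, 180825 mod 4 = 1, so the flip contributes +1; sign now +1
(180825/935): 180825 mod 935 = 370, so (180825/935) = (370/935)
factor out 2^1: 370 = 2^1·185; with 935 mod 8 = 7, (2/935) = +1; sign now +1; continue with (185/935)
flip (185/935) -> (935/185): both odd, 185 mod 4 = 1, 935 mod 4 = 3, so the flip contributes +1; sign now +1
(935/185): 935 mod 185 = 10, so (935/185) = (10/185)
factor out 2^1: 10 = 2^1·5; with 185 mod 8 = 1, (2/185) = +1; sign now +1; continue with (5/185)
flip (5/185) -> (185/5): both odd, 5 mod 4 = 1, 185 mod 4 = 1, so the flip contributes +1; sign now +1
(185/5): 185 mod 5 = 0, so (185/5) = (0/5)
reached (0/5); gcd(a, n) > 1, so (0/5) = 0 and the symbol is 0

0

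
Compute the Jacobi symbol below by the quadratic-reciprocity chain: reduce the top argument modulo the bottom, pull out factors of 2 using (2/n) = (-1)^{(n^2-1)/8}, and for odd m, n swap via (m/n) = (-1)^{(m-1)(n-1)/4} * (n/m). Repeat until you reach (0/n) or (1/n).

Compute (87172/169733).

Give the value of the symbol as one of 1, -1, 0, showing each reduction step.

-1

factor out 2^2: 87172 = 2^2·21793; with 169733 mod 8 = 5, (2/169733) = -1; sign now +1; continue with (21793/169733)
flip (21793/169733) -> (169733/21793): both odd, 21793 mod 4 = 1, 169733 mod 4 = 1, so the flip contributes +1; sign now +1
(169733/21793): 169733 mod 21793 = 17182, so (169733/21793) = (17182/21793)
factor out 2^1: 17182 = 2^1·8591; with 21793 mod 8 = 1, (2/21793) = +1; sign now +1; continue with (8591/21793)
flip (8591/21793) -> (21793/8591): both odd, 8591 mod 4 = 3, 21793 mod 4 = 1, so the flip contributes +1; sign now +1
(21793/8591): 21793 mod 8591 = 4611, so (21793/8591) = (4611/8591)
flip (4611/8591) -> (8591/4611): both odd, 4611 mod 4 = 3, 8591 mod 4 = 3, so the flip contributes -1; sign now -1
(8591/4611): 8591 mod 4611 = 3980, so (8591/4611) = (3980/4611)
factor out 2^2: 3980 = 2^2·995; with 4611 mod 8 = 3, (2/4611) = -1; sign now -1; continue with (995/4611)
flip (995/4611) -> (4611/995): both odd, 995 mod 4 = 3, 4611 mod 4 = 3, so the flip contributes -1; sign now +1
(4611/995): 4611 mod 995 = 631, so (4611/995) = (631/995)
flip (631/995) -> (995/631): both odd, 631 mod 4 = 3, 995 mod 4 = 3, so the flip contributes -1; sign now -1
(995/631): 995 mod 631 = 364, so (995/631) = (364/631)
factor out 2^2: 364 = 2^2·91; with 631 mod 8 = 7, (2/631) = +1; sign now -1; continue with (91/631)
flip (91/631) -> (631/91): both odd, 91 mod 4 = 3, 631 mod 4 = 3, so the flip contributes -1; sign now +1
(631/91): 631 mod 91 = 85, so (631/91) = (85/91)
flip (85/91) -> (91/85): both odd, 85 mod 4 = 1, 91 mod 4 = 3, so the flip contributes +1; sign now +1
(91/85): 91 mod 85 = 6, so (91/85) = (6/85)
factor out 2^1: 6 = 2^1·3; with 85 mod 8 = 5, (2/85) = -1; sign now -1; continue with (3/85)
flip (3/85) -> (85/3): both odd, 3 mod 4 = 3, 85 mod 4 = 1, so the flip contributes +1; sign now -1
(85/3): 85 mod 3 = 1, so (85/3) = (1/3)
reached (1/3) = 1, so the symbol is -1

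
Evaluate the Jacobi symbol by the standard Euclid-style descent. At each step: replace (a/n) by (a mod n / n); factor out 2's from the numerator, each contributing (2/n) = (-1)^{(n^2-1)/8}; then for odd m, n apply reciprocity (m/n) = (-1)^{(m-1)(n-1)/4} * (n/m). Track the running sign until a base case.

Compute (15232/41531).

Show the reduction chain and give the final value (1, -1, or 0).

factor out 2^7: 15232 = 2^7·119; with 41531 mod 8 = 3, (2/41531) = -1; sign now -1; continue with (119/41531)
flip (119/41531) -> (41531/119): both odd, 119 mod 4 = 3, 41531 mod 4 = 3, so the flip contributes -1; sign now +1
(41531/119): 41531 mod 119 = 0, so (41531/119) = (0/119)
reached (0/119); gcd(a, n) > 1, so (0/119) = 0 and the symbol is 0

0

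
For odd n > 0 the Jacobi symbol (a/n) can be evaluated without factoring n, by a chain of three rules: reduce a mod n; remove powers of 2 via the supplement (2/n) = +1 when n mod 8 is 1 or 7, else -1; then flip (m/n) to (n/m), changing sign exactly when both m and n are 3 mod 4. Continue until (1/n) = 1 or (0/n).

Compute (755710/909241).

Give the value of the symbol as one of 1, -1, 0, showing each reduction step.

-1

factor out 2^1: 755710 = 2^1·377855; with 909241 mod 8 = 1, (2/909241) = +1; sign now +1; continue with (377855/909241)
flip (377855/909241) -> (909241/377855): both odd, 377855 mod 4 = 3, 909241 mod 4 = 1, so the flip contributes +1; sign now +1
(909241/377855): 909241 mod 377855 = 153531, so (909241/377855) = (153531/377855)
flip (153531/377855) -> (377855/153531): both odd, 153531 mod 4 = 3, 377855 mod 4 = 3, so the flip contributes -1; sign now -1
(377855/153531): 377855 mod 153531 = 70793, so (377855/153531) = (70793/153531)
flip (70793/153531) -> (153531/70793): both odd, 70793 mod 4 = 1, 153531 mod 4 = 3, so the flip contributes +1; sign now -1
(153531/70793): 153531 mod 70793 = 11945, so (153531/70793) = (11945/70793)
flip (11945/70793) -> (70793/11945): both odd, 11945 mod 4 = 1, 70793 mod 4 = 1, so the flip contributes +1; sign now -1
(70793/11945): 70793 mod 11945 = 11068, so (70793/11945) = (11068/11945)
factor out 2^2: 11068 = 2^2·2767; with 11945 mod 8 = 1, (2/11945) = +1; sign now -1; continue with (2767/11945)
flip (2767/11945) -> (11945/2767): both odd, 2767 mod 4 = 3, 11945 mod 4 = 1, so the flip contributes +1; sign now -1
(11945/2767): 11945 mod 2767 = 877, so (11945/2767) = (877/2767)
flip (877/2767) -> (2767/877): both odd, 877 mod 4 = 1, 2767 mod 4 = 3, so the flip contributes +1; sign now -1
(2767/877): 2767 mod 877 = 136, so (2767/877) = (136/877)
factor out 2^3: 136 = 2^3·17; with 877 mod 8 = 5, (2/877) = -1; sign now +1; continue with (17/877)
flip (17/877) -> (877/17): both odd, 17 mod 4 = 1, 877 mod 4 = 1, so the flip contributes +1; sign now +1
(877/17): 877 mod 17 = 10, so (877/17) = (10/17)
factor out 2^1: 10 = 2^1·5; with 17 mod 8 = 1, (2/17) = +1; sign now +1; continue with (5/17)
flip (5/17) -> (17/5): both odd, 5 mod 4 = 1, 17 mod 4 = 1, so the flip contributes +1; sign now +1
(17/5): 17 mod 5 = 2, so (17/5) = (2/5)
factor out 2^1: 2 = 2^1·1; with 5 mod 8 = 5, (2/5) = -1; sign now -1; continue with (1/5)
reached (1/5) = 1, so the symbol is -1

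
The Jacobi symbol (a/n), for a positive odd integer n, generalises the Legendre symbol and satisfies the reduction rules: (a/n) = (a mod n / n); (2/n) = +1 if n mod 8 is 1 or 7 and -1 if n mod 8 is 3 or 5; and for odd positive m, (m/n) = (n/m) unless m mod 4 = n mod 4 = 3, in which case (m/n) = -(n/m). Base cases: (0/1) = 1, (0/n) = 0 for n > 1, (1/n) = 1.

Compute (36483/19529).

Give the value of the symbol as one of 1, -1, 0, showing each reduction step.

-1

(36483/19529): 36483 mod 19529 = 16954, so (36483/19529) = (16954/19529)
factor out 2^1: 16954 = 2^1·8477; with 19529 mod 8 = 1, (2/19529) = +1; sign now +1; continue with (8477/19529)
flip (8477/19529) -> (19529/8477): both odd, 8477 mod 4 = 1, 19529 mod 4 = 1, so the flip contributes +1; sign now +1
(19529/8477): 19529 mod 8477 = 2575, so (19529/8477) = (2575/8477)
flip (2575/8477) -> (8477/2575): both odd, 2575 mod 4 = 3, 8477 mod 4 = 1, so the flip contributes +1; sign now +1
(8477/2575): 8477 mod 2575 = 752, so (8477/2575) = (752/2575)
factor out 2^4: 752 = 2^4·47; with 2575 mod 8 = 7, (2/2575) = +1; sign now +1; continue with (47/2575)
flip (47/2575) -> (2575/47): both odd, 47 mod 4 = 3, 2575 mod 4 = 3, so the flip contributes -1; sign now -1
(2575/47): 2575 mod 47 = 37, so (2575/47) = (37/47)
flip (37/47) -> (47/37): both odd, 37 mod 4 = 1, 47 mod 4 = 3, so the flip contributes +1; sign now -1
(47/37): 47 mod 37 = 10, so (47/37) = (10/37)
factor out 2^1: 10 = 2^1·5; with 37 mod 8 = 5, (2/37) = -1; sign now +1; continue with (5/37)
flip (5/37) -> (37/5): both odd, 5 mod 4 = 1, 37 mod 4 = 1, so the flip contributes +1; sign now +1
(37/5): 37 mod 5 = 2, so (37/5) = (2/5)
factor out 2^1: 2 = 2^1·1; with 5 mod 8 = 5, (2/5) = -1; sign now -1; continue with (1/5)
reached (1/5) = 1, so the symbol is -1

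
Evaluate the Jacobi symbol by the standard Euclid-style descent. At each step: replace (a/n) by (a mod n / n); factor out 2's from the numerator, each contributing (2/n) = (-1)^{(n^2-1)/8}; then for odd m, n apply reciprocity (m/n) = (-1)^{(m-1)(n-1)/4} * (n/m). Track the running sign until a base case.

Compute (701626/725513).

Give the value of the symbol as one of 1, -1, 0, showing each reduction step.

-1

701626 = 2^1·350813; (2/725513) = +1 since 725513 mod 8 = 1, so (701626/725513) = (+1)^1·(350813/725513); sign now +1
reciprocity: (350813/725513) = +1·(725513/350813) since 350813 mod 4 = 1, 725513 mod 4 = 1; sign now +1
(725513/350813) = (23887/350813)   [reduce mod 350813]
reciprocity: (23887/350813) = +1·(350813/23887) since 23887 mod 4 = 3, 350813 mod 4 = 1; sign now +1
(350813/23887) = (16395/23887)   [reduce mod 23887]
reciprocity: (16395/23887) = -1·(23887/16395) since 16395 mod 4 = 3, 23887 mod 4 = 3; sign now -1
(23887/16395) = (7492/16395)   [reduce mod 16395]
7492 = 2^2·1873; (2/16395) = -1 since 16395 mod 8 = 3, so (7492/16395) = (-1)^2·(1873/16395); sign now -1
reciprocity: (1873/16395) = +1·(16395/1873) since 1873 mod 4 = 1, 16395 mod 4 = 3; sign now -1
(16395/1873) = (1411/1873)   [reduce mod 1873]
reciprocity: (1411/1873) = +1·(1873/1411) since 1411 mod 4 = 3, 1873 mod 4 = 1; sign now -1
(1873/1411) = (462/1411)   [reduce mod 1411]
462 = 2^1·231; (2/1411) = -1 since 1411 mod 8 = 3, so (462/1411) = (-1)^1·(231/1411); sign now +1
reciprocity: (231/1411) = -1·(1411/231) since 231 mod 4 = 3, 1411 mod 4 = 3; sign now -1
(1411/231) = (25/231)   [reduce mod 231]
reciprocity: (25/231) = +1·(231/25) since 25 mod 4 = 1, 231 mod 4 = 3; sign now -1
(231/25) = (6/25)   [reduce mod 25]
6 = 2^1·3; (2/25) = +1 since 25 mod 8 = 1, so (6/25) = (+1)^1·(3/25); sign now -1
reciprocity: (3/25) = +1·(25/3) since 3 mod 4 = 3, 25 mod 4 = 1; sign now -1
(25/3) = (1/3)   [reduce mod 3]
(1/3) = 1; final value = sign = -1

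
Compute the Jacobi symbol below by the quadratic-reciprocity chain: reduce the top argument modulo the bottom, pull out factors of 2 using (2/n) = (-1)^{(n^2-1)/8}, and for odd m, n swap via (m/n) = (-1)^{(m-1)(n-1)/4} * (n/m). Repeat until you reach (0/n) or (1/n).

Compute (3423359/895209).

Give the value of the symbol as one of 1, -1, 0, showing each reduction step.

1

(3423359/895209) = (737732/895209)   [reduce mod 895209]
737732 = 2^2·184433; (2/895209) = +1 since 895209 mod 8 = 1, so (737732/895209) = (+1)^2·(184433/895209); sign now +1
reciprocity: (184433/895209) = +1·(895209/184433) since 184433 mod 4 = 1, 895209 mod 4 = 1; sign now +1
(895209/184433) = (157477/184433)   [reduce mod 184433]
reciprocity: (157477/184433) = +1·(184433/157477) since 157477 mod 4 = 1, 184433 mod 4 = 1; sign now +1
(184433/157477) = (26956/157477)   [reduce mod 157477]
26956 = 2^2·6739; (2/157477) = -1 since 157477 mod 8 = 5, so (26956/157477) = (-1)^2·(6739/157477); sign now +1
reciprocity: (6739/157477) = +1·(157477/6739) since 6739 mod 4 = 3, 157477 mod 4 = 1; sign now +1
(157477/6739) = (2480/6739)   [reduce mod 6739]
2480 = 2^4·155; (2/6739) = -1 since 6739 mod 8 = 3, so (2480/6739) = (-1)^4·(155/6739); sign now +1
reciprocity: (155/6739) = -1·(6739/155) since 155 mod 4 = 3, 6739 mod 4 = 3; sign now -1
(6739/155) = (74/155)   [reduce mod 155]
74 = 2^1·37; (2/155) = -1 since 155 mod 8 = 3, so (74/155) = (-1)^1·(37/155); sign now +1
reciprocity: (37/155) = +1·(155/37) since 37 mod 4 = 1, 155 mod 4 = 3; sign now +1
(155/37) = (7/37)   [reduce mod 37]
reciprocity: (7/37) = +1·(37/7) since 7 mod 4 = 3, 37 mod 4 = 1; sign now +1
(37/7) = (2/7)   [reduce mod 7]
2 = 2^1·1; (2/7) = +1 since 7 mod 8 = 7, so (2/7) = (+1)^1·(1/7); sign now +1
(1/7) = 1; final value = sign = +1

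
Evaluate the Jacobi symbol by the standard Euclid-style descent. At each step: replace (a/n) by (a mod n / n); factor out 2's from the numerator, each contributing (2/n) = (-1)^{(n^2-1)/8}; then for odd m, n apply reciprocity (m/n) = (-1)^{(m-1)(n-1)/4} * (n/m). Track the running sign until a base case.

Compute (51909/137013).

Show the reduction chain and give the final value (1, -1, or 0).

0

flip (51909/137013) -> (137013/51909): both odd, 51909 mod 4 = 1, 137013 mod 4 = 1, so the flip contributes +1; sign now +1
(137013/51909): 137013 mod 51909 = 33195, so (137013/51909) = (33195/51909)
flip (33195/51909) -> (51909/33195): both odd, 33195 mod 4 = 3, 51909 mod 4 = 1, so the flip contributes +1; sign now +1
(51909/33195): 51909 mod 33195 = 18714, so (51909/33195) = (18714/33195)
factor out 2^1: 18714 = 2^1·9357; with 33195 mod 8 = 3, (2/33195) = -1; sign now -1; continue with (9357/33195)
flip (9357/33195) -> (33195/9357): both odd, 9357 mod 4 = 1, 33195 mod 4 = 3, so the flip contributes +1; sign now -1
(33195/9357): 33195 mod 9357 = 5124, so (33195/9357) = (5124/9357)
factor out 2^2: 5124 = 2^2·1281; with 9357 mod 8 = 5, (2/9357) = -1; sign now -1; continue with (1281/9357)
flip (1281/9357) -> (9357/1281): both odd, 1281 mod 4 = 1, 9357 mod 4 = 1, so the flip contributes +1; sign now -1
(9357/1281): 9357 mod 1281 = 390, so (9357/1281) = (390/1281)
factor out 2^1: 390 = 2^1·195; with 1281 mod 8 = 1, (2/1281) = +1; sign now -1; continue with (195/1281)
flip (195/1281) -> (1281/195): both odd, 195 mod 4 = 3, 1281 mod 4 = 1, so the flip contributes +1; sign now -1
(1281/195): 1281 mod 195 = 111, so (1281/195) = (111/195)
flip (111/195) -> (195/111): both odd, 111 mod 4 = 3, 195 mod 4 = 3, so the flip contributes -1; sign now +1
(195/111): 195 mod 111 = 84, so (195/111) = (84/111)
factor out 2^2: 84 = 2^2·21; with 111 mod 8 = 7, (2/111) = +1; sign now +1; continue with (21/111)
flip (21/111) -> (111/21): both odd, 21 mod 4 = 1, 111 mod 4 = 3, so the flip contributes +1; sign now +1
(111/21): 111 mod 21 = 6, so (111/21) = (6/21)
factor out 2^1: 6 = 2^1·3; with 21 mod 8 = 5, (2/21) = -1; sign now -1; continue with (3/21)
flip (3/21) -> (21/3): both odd, 3 mod 4 = 3, 21 mod 4 = 1, so the flip contributes +1; sign now -1
(21/3): 21 mod 3 = 0, so (21/3) = (0/3)
reached (0/3); gcd(a, n) > 1, so (0/3) = 0 and the symbol is 0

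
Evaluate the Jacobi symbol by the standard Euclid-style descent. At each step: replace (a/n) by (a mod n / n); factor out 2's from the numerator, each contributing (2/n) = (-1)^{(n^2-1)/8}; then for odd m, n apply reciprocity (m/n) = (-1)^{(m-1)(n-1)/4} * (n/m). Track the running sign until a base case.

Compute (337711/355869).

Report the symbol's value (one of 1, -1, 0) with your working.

reciprocity: (337711/355869) = +1·(355869/337711) since 337711 mod 4 = 3, 355869 mod 4 = 1; sign now +1
(355869/337711) = (18158/337711)   [reduce mod 337711]
18158 = 2^1·9079; (2/337711) = +1 since 337711 mod 8 = 7, so (18158/337711) = (+1)^1·(9079/337711); sign now +1
reciprocity: (9079/337711) = -1·(337711/9079) since 9079 mod 4 = 3, 337711 mod 4 = 3; sign now -1
(337711/9079) = (1788/9079)   [reduce mod 9079]
1788 = 2^2·447; (2/9079) = +1 since 9079 mod 8 = 7, so (1788/9079) = (+1)^2·(447/9079); sign now -1
reciprocity: (447/9079) = -1·(9079/447) since 447 mod 4 = 3, 9079 mod 4 = 3; sign now +1
(9079/447) = (139/447)   [reduce mod 447]
reciprocity: (139/447) = -1·(447/139) since 139 mod 4 = 3, 447 mod 4 = 3; sign now -1
(447/139) = (30/139)   [reduce mod 139]
30 = 2^1·15; (2/139) = -1 since 139 mod 8 = 3, so (30/139) = (-1)^1·(15/139); sign now +1
reciprocity: (15/139) = -1·(139/15) since 15 mod 4 = 3, 139 mod 4 = 3; sign now -1
(139/15) = (4/15)   [reduce mod 15]
4 = 2^2·1; (2/15) = +1 since 15 mod 8 = 7, so (4/15) = (+1)^2·(1/15); sign now -1
(1/15) = 1; final value = sign = -1

-1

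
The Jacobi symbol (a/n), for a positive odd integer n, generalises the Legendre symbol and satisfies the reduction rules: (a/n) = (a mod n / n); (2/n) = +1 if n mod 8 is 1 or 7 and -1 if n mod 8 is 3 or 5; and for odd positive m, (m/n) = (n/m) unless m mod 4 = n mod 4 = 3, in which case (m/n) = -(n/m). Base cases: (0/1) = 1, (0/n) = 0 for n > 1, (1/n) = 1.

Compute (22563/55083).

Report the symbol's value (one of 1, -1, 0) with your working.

0

reciprocity: (22563/55083) = -1·(55083/22563) since 22563 mod 4 = 3, 55083 mod 4 = 3; sign now -1
(55083/22563) = (9957/22563)   [reduce mod 22563]
reciprocity: (9957/22563) = +1·(22563/9957) since 9957 mod 4 = 1, 22563 mod 4 = 3; sign now -1
(22563/9957) = (2649/9957)   [reduce mod 9957]
reciprocity: (2649/9957) = +1·(9957/2649) since 2649 mod 4 = 1, 9957 mod 4 = 1; sign now -1
(9957/2649) = (2010/2649)   [reduce mod 2649]
2010 = 2^1·1005; (2/2649) = +1 since 2649 mod 8 = 1, so (2010/2649) = (+1)^1·(1005/2649); sign now -1
reciprocity: (1005/2649) = +1·(2649/1005) since 1005 mod 4 = 1, 2649 mod 4 = 1; sign now -1
(2649/1005) = (639/1005)   [reduce mod 1005]
reciprocity: (639/1005) = +1·(1005/639) since 639 mod 4 = 3, 1005 mod 4 = 1; sign now -1
(1005/639) = (366/639)   [reduce mod 639]
366 = 2^1·183; (2/639) = +1 since 639 mod 8 = 7, so (366/639) = (+1)^1·(183/639); sign now -1
reciprocity: (183/639) = -1·(639/183) since 183 mod 4 = 3, 639 mod 4 = 3; sign now +1
(639/183) = (90/183)   [reduce mod 183]
90 = 2^1·45; (2/183) = +1 since 183 mod 8 = 7, so (90/183) = (+1)^1·(45/183); sign now +1
reciprocity: (45/183) = +1·(183/45) since 45 mod 4 = 1, 183 mod 4 = 3; sign now +1
(183/45) = (3/45)   [reduce mod 45]
reciprocity: (3/45) = +1·(45/3) since 3 mod 4 = 3, 45 mod 4 = 1; sign now +1
(45/3) = (0/3)   [reduce mod 3]
(0/3) = 0   [gcd(a, n) > 1]; final value = 0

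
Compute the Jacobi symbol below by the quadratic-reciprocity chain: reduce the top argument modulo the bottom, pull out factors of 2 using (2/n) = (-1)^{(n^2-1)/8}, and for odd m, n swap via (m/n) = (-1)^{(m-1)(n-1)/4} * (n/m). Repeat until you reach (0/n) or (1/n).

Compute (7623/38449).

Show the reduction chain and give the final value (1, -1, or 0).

-1

flip (7623/38449) -> (38449/7623): both odd, 7623 mod 4 = 3, 38449 mod 4 = 1, so the flip contributes +1; sign now +1
(38449/7623): 38449 mod 7623 = 334, so (38449/7623) = (334/7623)
factor out 2^1: 334 = 2^1·167; with 7623 mod 8 = 7, (2/7623) = +1; sign now +1; continue with (167/7623)
flip (167/7623) -> (7623/167): both odd, 167 mod 4 = 3, 7623 mod 4 = 3, so the flip contributes -1; sign now -1
(7623/167): 7623 mod 167 = 108, so (7623/167) = (108/167)
factor out 2^2: 108 = 2^2·27; with 167 mod 8 = 7, (2/167) = +1; sign now -1; continue with (27/167)
flip (27/167) -> (167/27): both odd, 27 mod 4 = 3, 167 mod 4 = 3, so the flip contributes -1; sign now +1
(167/27): 167 mod 27 = 5, so (167/27) = (5/27)
flip (5/27) -> (27/5): both odd, 5 mod 4 = 1, 27 mod 4 = 3, so the flip contributes +1; sign now +1
(27/5): 27 mod 5 = 2, so (27/5) = (2/5)
factor out 2^1: 2 = 2^1·1; with 5 mod 8 = 5, (2/5) = -1; sign now -1; continue with (1/5)
reached (1/5) = 1, so the symbol is -1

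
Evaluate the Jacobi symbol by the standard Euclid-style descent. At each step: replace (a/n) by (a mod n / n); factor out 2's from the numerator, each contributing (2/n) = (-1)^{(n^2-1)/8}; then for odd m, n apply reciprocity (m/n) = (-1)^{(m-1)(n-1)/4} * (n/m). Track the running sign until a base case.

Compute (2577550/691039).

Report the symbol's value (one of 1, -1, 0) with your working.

1

(2577550/691039) = (504433/691039)   [reduce mod 691039]
reciprocity: (504433/691039) = +1·(691039/504433) since 504433 mod 4 = 1, 691039 mod 4 = 3; sign now +1
(691039/504433) = (186606/504433)   [reduce mod 504433]
186606 = 2^1·93303; (2/504433) = +1 since 504433 mod 8 = 1, so (186606/504433) = (+1)^1·(93303/504433); sign now +1
reciprocity: (93303/504433) = +1·(504433/93303) since 93303 mod 4 = 3, 504433 mod 4 = 1; sign now +1
(504433/93303) = (37918/93303)   [reduce mod 93303]
37918 = 2^1·18959; (2/93303) = +1 since 93303 mod 8 = 7, so (37918/93303) = (+1)^1·(18959/93303); sign now +1
reciprocity: (18959/93303) = -1·(93303/18959) since 18959 mod 4 = 3, 93303 mod 4 = 3; sign now -1
(93303/18959) = (17467/18959)   [reduce mod 18959]
reciprocity: (17467/18959) = -1·(18959/17467) since 17467 mod 4 = 3, 18959 mod 4 = 3; sign now +1
(18959/17467) = (1492/17467)   [reduce mod 17467]
1492 = 2^2·373; (2/17467) = -1 since 17467 mod 8 = 3, so (1492/17467) = (-1)^2·(373/17467); sign now +1
reciprocity: (373/17467) = +1·(17467/373) since 373 mod 4 = 1, 17467 mod 4 = 3; sign now +1
(17467/373) = (309/373)   [reduce mod 373]
reciprocity: (309/373) = +1·(373/309) since 309 mod 4 = 1, 373 mod 4 = 1; sign now +1
(373/309) = (64/309)   [reduce mod 309]
64 = 2^6·1; (2/309) = -1 since 309 mod 8 = 5, so (64/309) = (-1)^6·(1/309); sign now +1
(1/309) = 1; final value = sign = +1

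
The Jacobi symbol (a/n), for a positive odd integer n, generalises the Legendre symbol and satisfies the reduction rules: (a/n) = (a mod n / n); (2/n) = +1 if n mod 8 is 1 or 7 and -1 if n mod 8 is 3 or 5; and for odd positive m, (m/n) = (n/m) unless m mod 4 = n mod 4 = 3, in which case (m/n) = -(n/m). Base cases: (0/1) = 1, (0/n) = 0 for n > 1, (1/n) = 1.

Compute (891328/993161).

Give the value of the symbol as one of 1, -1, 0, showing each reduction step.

1

891328 = 2^6·13927; (2/993161) = +1 since 993161 mod 8 = 1, so (891328/993161) = (+1)^6·(13927/993161); sign now +1
reciprocity: (13927/993161) = +1·(993161/13927) since 13927 mod 4 = 3, 993161 mod 4 = 1; sign now +1
(993161/13927) = (4344/13927)   [reduce mod 13927]
4344 = 2^3·543; (2/13927) = +1 since 13927 mod 8 = 7, so (4344/13927) = (+1)^3·(543/13927); sign now +1
reciprocity: (543/13927) = -1·(13927/543) since 543 mod 4 = 3, 13927 mod 4 = 3; sign now -1
(13927/543) = (352/543)   [reduce mod 543]
352 = 2^5·11; (2/543) = +1 since 543 mod 8 = 7, so (352/543) = (+1)^5·(11/543); sign now -1
reciprocity: (11/543) = -1·(543/11) since 11 mod 4 = 3, 543 mod 4 = 3; sign now +1
(543/11) = (4/11)   [reduce mod 11]
4 = 2^2·1; (2/11) = -1 since 11 mod 8 = 3, so (4/11) = (-1)^2·(1/11); sign now +1
(1/11) = 1; final value = sign = +1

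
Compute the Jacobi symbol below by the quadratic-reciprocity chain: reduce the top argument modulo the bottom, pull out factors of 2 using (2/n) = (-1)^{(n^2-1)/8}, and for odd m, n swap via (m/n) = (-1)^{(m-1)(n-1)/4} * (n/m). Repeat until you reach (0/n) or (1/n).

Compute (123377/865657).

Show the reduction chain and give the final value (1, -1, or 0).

-1

flip (123377/865657) -> (865657/123377): both odd, 123377 mod 4 = 1, 865657 mod 4 = 1, so the flip contributes +1; sign now +1
(865657/123377): 865657 mod 123377 = 2018, so (865657/123377) = (2018/123377)
factor out 2^1: 2018 = 2^1·1009; with 123377 mod 8 = 1, (2/123377) = +1; sign now +1; continue with (1009/123377)
flip (1009/123377) -> (123377/1009): both odd, 1009 mod 4 = 1, 123377 mod 4 = 1, so the flip contributes +1; sign now +1
(123377/1009): 123377 mod 1009 = 279, so (123377/1009) = (279/1009)
flip (279/1009) -> (1009/279): both odd, 279 mod 4 = 3, 1009 mod 4 = 1, so the flip contributes +1; sign now +1
(1009/279): 1009 mod 279 = 172, so (1009/279) = (172/279)
factor out 2^2: 172 = 2^2·43; with 279 mod 8 = 7, (2/279) = +1; sign now +1; continue with (43/279)
flip (43/279) -> (279/43): both odd, 43 mod 4 = 3, 279 mod 4 = 3, so the flip contributes -1; sign now -1
(279/43): 279 mod 43 = 21, so (279/43) = (21/43)
flip (21/43) -> (43/21): both odd, 21 mod 4 = 1, 43 mod 4 = 3, so the flip contributes +1; sign now -1
(43/21): 43 mod 21 = 1, so (43/21) = (1/21)
reached (1/21) = 1, so the symbol is -1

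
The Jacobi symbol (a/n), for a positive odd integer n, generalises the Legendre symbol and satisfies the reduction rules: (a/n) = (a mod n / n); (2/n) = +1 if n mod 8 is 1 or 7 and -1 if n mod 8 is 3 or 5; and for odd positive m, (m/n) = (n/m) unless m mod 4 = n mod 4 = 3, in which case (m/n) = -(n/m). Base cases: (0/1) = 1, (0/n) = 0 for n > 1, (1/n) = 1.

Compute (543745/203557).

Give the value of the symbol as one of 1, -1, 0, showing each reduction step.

(543745/203557): 543745 mod 203557 = 136631, so (543745/203557) = (136631/203557)
flip (136631/203557) -> (203557/136631): both odd, 136631 mod 4 = 3, 203557 mod 4 = 1, so the flip contributes +1; sign now +1
(203557/136631): 203557 mod 136631 = 66926, so (203557/136631) = (66926/136631)
factor out 2^1: 66926 = 2^1·33463; with 136631 mod 8 = 7, (2/136631) = +1; sign now +1; continue with (33463/136631)
flip (33463/136631) -> (136631/33463): both odd, 33463 mod 4 = 3, 136631 mod 4 = 3, so the flip contributes -1; sign now -1
(136631/33463): 136631 mod 33463 = 2779, so (136631/33463) = (2779/33463)
flip (2779/33463) -> (33463/2779): both odd, 2779 mod 4 = 3, 33463 mod 4 = 3, so the flip contributes -1; sign now +1
(33463/2779): 33463 mod 2779 = 115, so (33463/2779) = (115/2779)
flip (115/2779) -> (2779/115): both odd, 115 mod 4 = 3, 2779 mod 4 = 3, so the flip contributes -1; sign now -1
(2779/115): 2779 mod 115 = 19, so (2779/115) = (19/115)
flip (19/115) -> (115/19): both odd, 19 mod 4 = 3, 115 mod 4 = 3, so the flip contributes -1; sign now +1
(115/19): 115 mod 19 = 1, so (115/19) = (1/19)
reached (1/19) = 1, so the symbol is +1

1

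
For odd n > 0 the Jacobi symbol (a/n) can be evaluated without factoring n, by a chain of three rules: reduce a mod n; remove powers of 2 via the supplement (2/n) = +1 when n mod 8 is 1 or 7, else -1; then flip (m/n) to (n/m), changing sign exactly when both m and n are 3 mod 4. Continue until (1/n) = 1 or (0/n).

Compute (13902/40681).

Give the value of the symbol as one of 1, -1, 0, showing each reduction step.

1

13902 = 2^1·6951; (2/40681) = +1 since 40681 mod 8 = 1, so (13902/40681) = (+1)^1·(6951/40681); sign now +1
reciprocity: (6951/40681) = +1·(40681/6951) since 6951 mod 4 = 3, 40681 mod 4 = 1; sign now +1
(40681/6951) = (5926/6951)   [reduce mod 6951]
5926 = 2^1·2963; (2/6951) = +1 since 6951 mod 8 = 7, so (5926/6951) = (+1)^1·(2963/6951); sign now +1
reciprocity: (2963/6951) = -1·(6951/2963) since 2963 mod 4 = 3, 6951 mod 4 = 3; sign now -1
(6951/2963) = (1025/2963)   [reduce mod 2963]
reciprocity: (1025/2963) = +1·(2963/1025) since 1025 mod 4 = 1, 2963 mod 4 = 3; sign now -1
(2963/1025) = (913/1025)   [reduce mod 1025]
reciprocity: (913/1025) = +1·(1025/913) since 913 mod 4 = 1, 1025 mod 4 = 1; sign now -1
(1025/913) = (112/913)   [reduce mod 913]
112 = 2^4·7; (2/913) = +1 since 913 mod 8 = 1, so (112/913) = (+1)^4·(7/913); sign now -1
reciprocity: (7/913) = +1·(913/7) since 7 mod 4 = 3, 913 mod 4 = 1; sign now -1
(913/7) = (3/7)   [reduce mod 7]
reciprocity: (3/7) = -1·(7/3) since 3 mod 4 = 3, 7 mod 4 = 3; sign now +1
(7/3) = (1/3)   [reduce mod 3]
(1/3) = 1; final value = sign = +1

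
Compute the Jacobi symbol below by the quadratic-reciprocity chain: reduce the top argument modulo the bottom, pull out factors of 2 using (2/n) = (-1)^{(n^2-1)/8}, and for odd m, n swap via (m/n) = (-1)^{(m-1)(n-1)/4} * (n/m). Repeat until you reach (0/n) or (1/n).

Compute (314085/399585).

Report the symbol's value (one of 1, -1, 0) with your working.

flip (314085/399585) -> (399585/314085): both odd, 314085 mod 4 = 1, 399585 mod 4 = 1, so the flip contributes +1; sign now +1
(399585/314085): 399585 mod 314085 = 85500, so (399585/314085) = (85500/314085)
factor out 2^2: 85500 = 2^2·21375; with 314085 mod 8 = 5, (2/314085) = -1; sign now +1; continue with (21375/314085)
flip (21375/314085) -> (314085/21375): both odd, 21375 mod 4 = 3, 314085 mod 4 = 1, so the flip contributes +1; sign now +1
(314085/21375): 314085 mod 21375 = 14835, so (314085/21375) = (14835/21375)
flip (14835/21375) -> (21375/14835): both odd, 14835 mod 4 = 3, 21375 mod 4 = 3, so the flip contributes -1; sign now -1
(21375/14835): 21375 mod 14835 = 6540, so (21375/14835) = (6540/14835)
factor out 2^2: 6540 = 2^2·1635; with 14835 mod 8 = 3, (2/14835) = -1; sign now -1; continue with (1635/14835)
flip (1635/14835) -> (14835/1635): both odd, 1635 mod 4 = 3, 14835 mod 4 = 3, so the flip contributes -1; sign now +1
(14835/1635): 14835 mod 1635 = 120, so (14835/1635) = (120/1635)
factor out 2^3: 120 = 2^3·15; with 1635 mod 8 = 3, (2/1635) = -1; sign now -1; continue with (15/1635)
flip (15/1635) -> (1635/15): both odd, 15 mod 4 = 3, 1635 mod 4 = 3, so the flip contributes -1; sign now +1
(1635/15): 1635 mod 15 = 0, so (1635/15) = (0/15)
reached (0/15); gcd(a, n) > 1, so (0/15) = 0 and the symbol is 0

0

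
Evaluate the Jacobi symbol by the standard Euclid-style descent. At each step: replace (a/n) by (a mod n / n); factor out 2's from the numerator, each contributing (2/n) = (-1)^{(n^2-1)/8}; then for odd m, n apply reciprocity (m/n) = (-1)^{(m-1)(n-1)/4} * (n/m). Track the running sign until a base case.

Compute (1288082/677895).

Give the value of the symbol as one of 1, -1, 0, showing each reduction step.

(1288082/677895) = (610187/677895)   [reduce mod 677895]
reciprocity: (610187/677895) = -1·(677895/610187) since 610187 mod 4 = 3, 677895 mod 4 = 3; sign now -1
(677895/610187) = (67708/610187)   [reduce mod 610187]
67708 = 2^2·16927; (2/610187) = -1 since 610187 mod 8 = 3, so (67708/610187) = (-1)^2·(16927/610187); sign now -1
reciprocity: (16927/610187) = -1·(610187/16927) since 16927 mod 4 = 3, 610187 mod 4 = 3; sign now +1
(610187/16927) = (815/16927)   [reduce mod 16927]
reciprocity: (815/16927) = -1·(16927/815) since 815 mod 4 = 3, 16927 mod 4 = 3; sign now -1
(16927/815) = (627/815)   [reduce mod 815]
reciprocity: (627/815) = -1·(815/627) since 627 mod 4 = 3, 815 mod 4 = 3; sign now +1
(815/627) = (188/627)   [reduce mod 627]
188 = 2^2·47; (2/627) = -1 since 627 mod 8 = 3, so (188/627) = (-1)^2·(47/627); sign now +1
reciprocity: (47/627) = -1·(627/47) since 47 mod 4 = 3, 627 mod 4 = 3; sign now -1
(627/47) = (16/47)   [reduce mod 47]
16 = 2^4·1; (2/47) = +1 since 47 mod 8 = 7, so (16/47) = (+1)^4·(1/47); sign now -1
(1/47) = 1; final value = sign = -1

-1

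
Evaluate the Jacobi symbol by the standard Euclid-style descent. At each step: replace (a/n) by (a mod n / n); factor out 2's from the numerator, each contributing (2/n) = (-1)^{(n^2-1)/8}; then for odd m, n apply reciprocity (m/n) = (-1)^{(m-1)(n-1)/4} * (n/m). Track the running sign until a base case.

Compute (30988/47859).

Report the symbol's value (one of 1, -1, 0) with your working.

30988 = 2^2·7747; (2/47859) = -1 since 47859 mod 8 = 3, so (30988/47859) = (-1)^2·(7747/47859); sign now +1
reciprocity: (7747/47859) = -1·(47859/7747) since 7747 mod 4 = 3, 47859 mod 4 = 3; sign now -1
(47859/7747) = (1377/7747)   [reduce mod 7747]
reciprocity: (1377/7747) = +1·(7747/1377) since 1377 mod 4 = 1, 7747 mod 4 = 3; sign now -1
(7747/1377) = (862/1377)   [reduce mod 1377]
862 = 2^1·431; (2/1377) = +1 since 1377 mod 8 = 1, so (862/1377) = (+1)^1·(431/1377); sign now -1
reciprocity: (431/1377) = +1·(1377/431) since 431 mod 4 = 3, 1377 mod 4 = 1; sign now -1
(1377/431) = (84/431)   [reduce mod 431]
84 = 2^2·21; (2/431) = +1 since 431 mod 8 = 7, so (84/431) = (+1)^2·(21/431); sign now -1
reciprocity: (21/431) = +1·(431/21) since 21 mod 4 = 1, 431 mod 4 = 3; sign now -1
(431/21) = (11/21)   [reduce mod 21]
reciprocity: (11/21) = +1·(21/11) since 11 mod 4 = 3, 21 mod 4 = 1; sign now -1
(21/11) = (10/11)   [reduce mod 11]
10 = 2^1·5; (2/11) = -1 since 11 mod 8 = 3, so (10/11) = (-1)^1·(5/11); sign now +1
reciprocity: (5/11) = +1·(11/5) since 5 mod 4 = 1, 11 mod 4 = 3; sign now +1
(11/5) = (1/5)   [reduce mod 5]
(1/5) = 1; final value = sign = +1

1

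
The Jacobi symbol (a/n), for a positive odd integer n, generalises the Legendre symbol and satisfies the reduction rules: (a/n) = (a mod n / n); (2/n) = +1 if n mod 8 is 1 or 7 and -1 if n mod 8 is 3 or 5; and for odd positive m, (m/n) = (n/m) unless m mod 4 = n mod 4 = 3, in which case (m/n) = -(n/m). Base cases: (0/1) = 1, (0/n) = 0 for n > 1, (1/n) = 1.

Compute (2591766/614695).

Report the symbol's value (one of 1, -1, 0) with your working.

(2591766/614695): 2591766 mod 614695 = 132986, so (2591766/614695) = (132986/614695)
factor out 2^1: 132986 = 2^1·66493; with 614695 mod 8 = 7, (2/614695) = +1; sign now +1; continue with (66493/614695)
flip (66493/614695) -> (614695/66493): both odd, 66493 mod 4 = 1, 614695 mod 4 = 3, so the flip contributes +1; sign now +1
(614695/66493): 614695 mod 66493 = 16258, so (614695/66493) = (16258/66493)
factor out 2^1: 16258 = 2^1·8129; with 66493 mod 8 = 5, (2/66493) = -1; sign now -1; continue with (8129/66493)
flip (8129/66493) -> (66493/8129): both odd, 8129 mod 4 = 1, 66493 mod 4 = 1, so the flip contributes +1; sign now -1
(66493/8129): 66493 mod 8129 = 1461, so (66493/8129) = (1461/8129)
flip (1461/8129) -> (8129/1461): both odd, 1461 mod 4 = 1, 8129 mod 4 = 1, so the flip contributes +1; sign now -1
(8129/1461): 8129 mod 1461 = 824, so (8129/1461) = (824/1461)
factor out 2^3: 824 = 2^3·103; with 1461 mod 8 = 5, (2/1461) = -1; sign now +1; continue with (103/1461)
flip (103/1461) -> (1461/103): both odd, 103 mod 4 = 3, 1461 mod 4 = 1, so the flip contributes +1; sign now +1
(1461/103): 1461 mod 103 = 19, so (1461/103) = (19/103)
flip (19/103) -> (103/19): both odd, 19 mod 4 = 3, 103 mod 4 = 3, so the flip contributes -1; sign now -1
(103/19): 103 mod 19 = 8, so (103/19) = (8/19)
factor out 2^3: 8 = 2^3·1; with 19 mod 8 = 3, (2/19) = -1; sign now +1; continue with (1/19)
reached (1/19) = 1, so the symbol is +1

1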